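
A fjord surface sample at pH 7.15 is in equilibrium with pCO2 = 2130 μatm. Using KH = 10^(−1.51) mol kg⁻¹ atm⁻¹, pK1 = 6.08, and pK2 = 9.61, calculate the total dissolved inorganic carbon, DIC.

DIC = 0.842 mmol/kg

[CO2*] = KH · pCO2 = 10^(−1.51) × 2130×10^-6 = 6.582×10^-5 mol/kg
α₀ = 1/(1 + K1/[H⁺] + K1K2/[H⁺]²) = 1/(1 + 10^+1.07 + 10^-1.39) = 0.07819
DIC = [CO2*]/α₀ = 6.582×10^-5 / 0.07819 = 0.842 mmol/kg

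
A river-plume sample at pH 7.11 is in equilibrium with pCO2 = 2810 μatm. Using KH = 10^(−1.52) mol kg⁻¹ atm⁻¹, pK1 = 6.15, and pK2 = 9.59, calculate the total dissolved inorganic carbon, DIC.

DIC = 0.861 mmol/kg

[CO2*] = KH · pCO2 = 10^(−1.52) × 2810×10^-6 = 8.486×10^-5 mol/kg
α₀ = 1/(1 + K1/[H⁺] + K1K2/[H⁺]²) = 1/(1 + 10^+0.96 + 10^-1.52) = 0.09852
DIC = [CO2*]/α₀ = 8.486×10^-5 / 0.09852 = 0.861 mmol/kg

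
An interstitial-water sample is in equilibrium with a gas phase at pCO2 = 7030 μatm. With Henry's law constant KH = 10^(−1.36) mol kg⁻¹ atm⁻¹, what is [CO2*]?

KH = 10^(−1.36) = 4.365×10^-2 mol kg⁻¹ atm⁻¹
[CO2*] = KH · pCO2 = 4.365×10^-2 × 7030×10^-6 atm = 3.07×10^-4 mol/kg

[CO2*] = 307 μmol/kg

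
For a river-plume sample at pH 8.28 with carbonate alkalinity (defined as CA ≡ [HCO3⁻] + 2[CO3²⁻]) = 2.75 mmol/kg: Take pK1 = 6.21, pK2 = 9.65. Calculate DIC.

DIC = 2.66 mmol/kg

CA = [HCO3⁻] + 2[CO3²⁻] = (α₁ + 2α₂)·DIC
At pH 8.28: [H⁺]/K1 = 10^-2.07 = 0.0085114, K2/[H⁺] = 10^-1.37 = 0.042658
α₁ = 1/(1 + 0.0085114 + 0.042658) = 1/1.0512 = 0.9513; α₂ = α₁·K2/[H⁺] = 0.04058
α₁ + 2α₂ = 1.0325
DIC = CA / (α₁ + 2α₂) = 2.75 / 1.0325 = 2.66 mmol/kg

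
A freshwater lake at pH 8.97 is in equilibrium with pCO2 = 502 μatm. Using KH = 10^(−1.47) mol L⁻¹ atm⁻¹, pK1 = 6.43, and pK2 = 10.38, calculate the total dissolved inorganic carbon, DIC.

DIC = 6.14 mmol/L

[CO2*] = KH · pCO2 = 10^(−1.47) × 502×10^-6 = 1.701×10^-5 mol/L
α₀ = 1/(1 + K1/[H⁺] + K1K2/[H⁺]²) = 1/(1 + 10^+2.54 + 10^+1.13) = 0.002768
DIC = [CO2*]/α₀ = 1.701×10^-5 / 0.002768 = 6.14 mmol/L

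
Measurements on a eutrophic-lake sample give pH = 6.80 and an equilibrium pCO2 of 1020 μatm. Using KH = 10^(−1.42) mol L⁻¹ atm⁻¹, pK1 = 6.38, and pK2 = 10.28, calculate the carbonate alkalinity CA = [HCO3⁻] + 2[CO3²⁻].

[CO2*] = KH · pCO2 = 10^(−1.42) × 1020×10^-6 = 3.878×10^-5 mol/L
α₀ = 1/(1 + K1/[H⁺] + K1K2/[H⁺]²) = 1/(1 + 10^+0.42 + 10^-3.06) = 0.2754
DIC = [CO2*]/α₀ = 3.878×10^-5 / 0.2754 = 0.1408 mmol/L
CA = (α₁ + 2α₂)·DIC = (0.7244 + 2×0.0002399) × 0.1408 = 0.102 mmol/L

CA = 0.102 mmol/L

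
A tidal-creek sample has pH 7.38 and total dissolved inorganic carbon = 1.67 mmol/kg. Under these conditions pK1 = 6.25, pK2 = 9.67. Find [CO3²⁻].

α₂ = 1 / (1 + [H⁺]/K2 + [H⁺]²/(K1K2)) = 1 / (1 + 10^+2.29 + 10^+1.16)
   = 1 / (1 + 194.98 + 14.454) = 1/210.44 = 0.004752
[CO3²⁻] = α₂ × DIC = 0.004752 × 1.67 = 0.00794 mmol/kg = 7.94 μmol/kg

[CO3²⁻] = 7.94 μmol/kg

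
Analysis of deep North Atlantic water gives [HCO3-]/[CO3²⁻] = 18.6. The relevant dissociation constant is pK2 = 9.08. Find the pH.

pH = 7.81

From K2 = [H⁺][CO3²⁻]/[HCO3-]:  pH = pK2 − log₁₀([HCO3-]/[CO3²⁻])
log₁₀(18.6) = +1.270
pH = 9.08 − (+1.270) = 7.81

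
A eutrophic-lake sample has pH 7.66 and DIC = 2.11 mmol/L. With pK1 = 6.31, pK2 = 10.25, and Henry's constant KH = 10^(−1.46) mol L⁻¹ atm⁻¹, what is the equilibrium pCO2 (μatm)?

pCO2 = 2600 μatm

α₀ = 1 / (1 + K1/[H⁺] + K1K2/[H⁺]²) = 1 / (1 + 10^+1.35 + 10^-1.24)
   = 1 / (1 + 22.387 + 0.057544) = 1/23.445 = 0.04265
[CO2*] = α₀ × DIC = 0.04265 × 2.11 = 0.09000 mmol/L
pCO2 = [CO2*]/KH = 9.000×10^-5 / 3.467×10^-2 = 2600 μatm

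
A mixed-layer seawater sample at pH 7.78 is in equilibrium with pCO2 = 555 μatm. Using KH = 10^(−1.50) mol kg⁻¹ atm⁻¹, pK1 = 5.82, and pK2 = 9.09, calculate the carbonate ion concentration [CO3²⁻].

[CO3²⁻] = 0.0784 mmol/kg

[CO2*] = KH · pCO2 = 10^(−1.50) × 555×10^-6 = 1.755×10^-5 mol/kg
α₀ = 1/(1 + K1/[H⁺] + K1K2/[H⁺]²) = 1/(1 + 10^+1.96 + 10^+0.65) = 0.01034
DIC = [CO2*]/α₀ = 1.755×10^-5 / 0.01034 = 1.697 mmol/kg
[CO3²⁻] = α₂·DIC; α₂ = 0.04621, so [CO3²⁻] = 0.04621 × 1.697 = 0.0784 mmol/kg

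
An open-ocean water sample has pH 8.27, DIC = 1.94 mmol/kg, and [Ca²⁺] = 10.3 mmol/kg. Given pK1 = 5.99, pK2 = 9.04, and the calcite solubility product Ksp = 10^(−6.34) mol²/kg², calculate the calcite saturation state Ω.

α₂ = 1 / (1 + [H⁺]/K2 + [H⁺]²/(K1K2)) = 1 / (1 + 10^+0.77 + 10^-1.51)
   = 1 / (1 + 5.8884 + 0.030903) = 1/6.9193 = 0.1445
[CO3²⁻] = α₂ × DIC = 0.1445 × 1.94 = 0.2804 mmol/kg
Ksp = 10^(−6.34) = 4.571×10^-7
Ω = [Ca²⁺][CO3²⁻]/Ksp = (10.3×10^-3)(2.804×10^-4) / 4.571×10^-7 = 6.32

Ω = 6.32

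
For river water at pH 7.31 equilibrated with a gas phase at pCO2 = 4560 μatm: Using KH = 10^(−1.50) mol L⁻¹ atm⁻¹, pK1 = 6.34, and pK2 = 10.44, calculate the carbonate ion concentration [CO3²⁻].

[CO3²⁻] = 0.998 μmol/L

[CO2*] = KH · pCO2 = 10^(−1.50) × 4560×10^-6 = 1.442×10^-4 mol/L
α₀ = 1/(1 + K1/[H⁺] + K1K2/[H⁺]²) = 1/(1 + 10^+0.97 + 10^-2.16) = 0.09672
DIC = [CO2*]/α₀ = 1.442×10^-4 / 0.09672 = 1.491 mmol/L
[CO3²⁻] = α₂·DIC; α₂ = 0.0006691, so [CO3²⁻] = 0.0006691 × 1.491 = 0.000998 mmol/L = 0.998 μmol/L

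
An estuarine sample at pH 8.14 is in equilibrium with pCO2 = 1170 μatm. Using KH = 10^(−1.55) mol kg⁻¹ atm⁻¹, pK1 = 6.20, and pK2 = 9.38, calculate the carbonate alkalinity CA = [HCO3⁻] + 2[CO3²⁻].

[CO2*] = KH · pCO2 = 10^(−1.55) × 1170×10^-6 = 3.298×10^-5 mol/kg
α₀ = 1/(1 + K1/[H⁺] + K1K2/[H⁺]²) = 1/(1 + 10^+1.94 + 10^+0.70) = 0.01074
DIC = [CO2*]/α₀ = 3.298×10^-5 / 0.01074 = 3.070 mmol/kg
CA = (α₁ + 2α₂)·DIC = (0.9354 + 2×0.05383) × 3.070 = 3.20 mmol/kg

CA = 3.20 mmol/kg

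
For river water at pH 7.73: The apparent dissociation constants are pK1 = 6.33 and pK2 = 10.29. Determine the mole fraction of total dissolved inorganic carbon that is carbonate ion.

α₂ = 1 / (1 + [H⁺]/K2 + [H⁺]²/(K1K2)) = 1 / (1 + 10^+2.56 + 10^+1.16)
   = 1 / (1 + 363.08 + 14.454) = 1/378.53 = 0.002642

α₂ = 0.00264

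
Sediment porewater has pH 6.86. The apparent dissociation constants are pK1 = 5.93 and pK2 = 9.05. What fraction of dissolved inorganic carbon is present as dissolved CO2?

α₀ = 0.105

α₀ = 1 / (1 + K1/[H⁺] + K1K2/[H⁺]²) = 1 / (1 + 10^+0.93 + 10^-1.26)
   = 1 / (1 + 8.5114 + 0.054954) = 1/9.5663 = 0.1045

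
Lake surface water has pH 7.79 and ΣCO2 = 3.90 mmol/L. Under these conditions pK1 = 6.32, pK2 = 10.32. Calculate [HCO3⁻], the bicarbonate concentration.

α₁ = 1 / (1 + [H⁺]/K1 + K2/[H⁺]) = 1 / (1 + 10^-1.47 + 10^-2.53)
   = 1 / (1 + 0.033884 + 0.0029512) = 1/1.0368 = 0.9645
[HCO3⁻] = α₁ × DIC = 0.9645 × 3.90 = 3.76 mmol/L

[HCO3⁻] = 3.76 mmol/L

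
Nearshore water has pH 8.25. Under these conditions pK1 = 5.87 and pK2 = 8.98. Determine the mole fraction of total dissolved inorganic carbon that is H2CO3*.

α₀ = 1 / (1 + K1/[H⁺] + K1K2/[H⁺]²) = 1 / (1 + 10^+2.38 + 10^+1.65)
   = 1 / (1 + 239.88 + 44.668) = 1/285.55 = 0.003502

α₀ = 0.00350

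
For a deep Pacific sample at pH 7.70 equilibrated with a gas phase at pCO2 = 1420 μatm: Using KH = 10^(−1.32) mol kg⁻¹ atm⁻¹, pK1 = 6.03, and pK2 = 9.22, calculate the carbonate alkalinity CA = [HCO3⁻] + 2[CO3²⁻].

CA = 3.37 mmol/kg

[CO2*] = KH · pCO2 = 10^(−1.32) × 1420×10^-6 = 6.797×10^-5 mol/kg
α₀ = 1/(1 + K1/[H⁺] + K1K2/[H⁺]²) = 1/(1 + 10^+1.67 + 10^+0.15) = 0.02033
DIC = [CO2*]/α₀ = 6.797×10^-5 / 0.02033 = 3.343 mmol/kg
CA = (α₁ + 2α₂)·DIC = (0.9510 + 2×0.02872) × 3.343 = 3.37 mmol/kg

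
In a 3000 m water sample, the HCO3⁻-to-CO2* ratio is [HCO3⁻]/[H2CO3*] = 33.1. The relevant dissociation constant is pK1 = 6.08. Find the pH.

pH = 7.60

From K1 = [H⁺][HCO3⁻]/[H2CO3*]:  pH = pK1 + log₁₀([HCO3⁻]/[H2CO3*])
log₁₀(33.1) = +1.520
pH = 6.08 + (+1.520) = 7.60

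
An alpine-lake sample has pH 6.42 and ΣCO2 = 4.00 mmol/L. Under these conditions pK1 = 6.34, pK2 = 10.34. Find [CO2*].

α₀ = 1 / (1 + K1/[H⁺] + K1K2/[H⁺]²) = 1 / (1 + 10^+0.08 + 10^-3.84)
   = 1 / (1 + 1.2023 + 0.00014454) = 1/2.2024 = 0.4540
[CO2*] = α₀ × DIC = 0.4540 × 4.00 = 1.82 mmol/L

[CO2*] = 1.82 mmol/L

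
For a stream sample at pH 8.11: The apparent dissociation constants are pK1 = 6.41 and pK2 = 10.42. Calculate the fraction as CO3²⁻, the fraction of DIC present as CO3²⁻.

α₂ = 1 / (1 + [H⁺]/K2 + [H⁺]²/(K1K2)) = 1 / (1 + 10^+2.31 + 10^+0.61)
   = 1 / (1 + 204.17 + 4.0738) = 1/209.25 = 0.004779

α₂ = 0.00478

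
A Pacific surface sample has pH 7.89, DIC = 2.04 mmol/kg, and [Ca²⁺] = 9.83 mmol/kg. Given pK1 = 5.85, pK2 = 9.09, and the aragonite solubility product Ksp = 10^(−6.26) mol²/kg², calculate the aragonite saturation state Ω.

Ω = 2.15

α₂ = 1 / (1 + [H⁺]/K2 + [H⁺]²/(K1K2)) = 1 / (1 + 10^+1.20 + 10^-0.84)
   = 1 / (1 + 15.849 + 0.14454) = 1/16.993 = 0.05885
[CO3²⁻] = α₂ × DIC = 0.05885 × 2.04 = 0.1200 mmol/kg
Ksp = 10^(−6.26) = 5.495×10^-7
Ω = [Ca²⁺][CO3²⁻]/Ksp = (9.83×10^-3)(1.200×10^-4) / 5.495×10^-7 = 2.15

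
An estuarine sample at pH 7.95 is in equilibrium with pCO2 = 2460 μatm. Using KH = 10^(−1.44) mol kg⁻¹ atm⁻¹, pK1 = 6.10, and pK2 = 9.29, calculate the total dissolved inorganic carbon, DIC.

DIC = 6.70 mmol/kg

[CO2*] = KH · pCO2 = 10^(−1.44) × 2460×10^-6 = 8.932×10^-5 mol/kg
α₀ = 1/(1 + K1/[H⁺] + K1K2/[H⁺]²) = 1/(1 + 10^+1.85 + 10^+0.51) = 0.01333
DIC = [CO2*]/α₀ = 8.932×10^-5 / 0.01333 = 6.70 mmol/kg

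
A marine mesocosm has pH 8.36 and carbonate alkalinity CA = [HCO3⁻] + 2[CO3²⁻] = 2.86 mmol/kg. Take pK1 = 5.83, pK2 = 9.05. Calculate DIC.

DIC = 2.45 mmol/kg

CA = [HCO3⁻] + 2[CO3²⁻] = (α₁ + 2α₂)·DIC
At pH 8.36: [H⁺]/K1 = 10^-2.53 = 0.0029512, K2/[H⁺] = 10^-0.69 = 0.20417
α₁ = 1/(1 + 0.0029512 + 0.20417) = 1/1.2071 = 0.8284; α₂ = α₁·K2/[H⁺] = 0.1691
α₁ + 2α₂ = 1.1667
DIC = CA / (α₁ + 2α₂) = 2.86 / 1.1667 = 2.45 mmol/kg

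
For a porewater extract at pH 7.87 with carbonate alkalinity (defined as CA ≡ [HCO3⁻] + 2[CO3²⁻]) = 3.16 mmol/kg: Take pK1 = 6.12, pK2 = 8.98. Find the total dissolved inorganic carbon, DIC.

CA = [HCO3⁻] + 2[CO3²⁻] = (α₁ + 2α₂)·DIC
At pH 7.87: [H⁺]/K1 = 10^-1.75 = 0.017783, K2/[H⁺] = 10^-1.11 = 0.077625
α₁ = 1/(1 + 0.017783 + 0.077625) = 1/1.0954 = 0.9129; α₂ = α₁·K2/[H⁺] = 0.07086
α₁ + 2α₂ = 1.0546
DIC = CA / (α₁ + 2α₂) = 3.16 / 1.0546 = 3.00 mmol/kg

DIC = 3.00 mmol/kg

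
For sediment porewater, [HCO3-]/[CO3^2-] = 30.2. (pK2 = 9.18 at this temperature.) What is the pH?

pH = 7.70

From K2 = [H⁺][CO3^2-]/[HCO3-]:  pH = pK2 − log₁₀([HCO3-]/[CO3^2-])
log₁₀(30.2) = +1.480
pH = 9.18 − (+1.480) = 7.70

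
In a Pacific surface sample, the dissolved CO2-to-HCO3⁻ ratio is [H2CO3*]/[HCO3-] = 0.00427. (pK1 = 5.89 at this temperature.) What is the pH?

From K1 = [H⁺][HCO3-]/[H2CO3*]:  pH = pK1 − log₁₀([H2CO3*]/[HCO3-])
log₁₀(0.00427) = -2.370
pH = 5.89 − (-2.370) = 8.26

pH = 8.26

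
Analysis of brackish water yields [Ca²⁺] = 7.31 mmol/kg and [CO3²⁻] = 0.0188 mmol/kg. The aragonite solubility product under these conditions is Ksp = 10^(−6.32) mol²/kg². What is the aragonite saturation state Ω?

Ksp = 10^(−6.32) = 4.786×10^-7
Ω = [Ca²⁺][CO3²⁻]/Ksp = (7.31×10^-3)(0.0188×10^-3) / 4.786×10^-7 = 0.287

Ω = 0.287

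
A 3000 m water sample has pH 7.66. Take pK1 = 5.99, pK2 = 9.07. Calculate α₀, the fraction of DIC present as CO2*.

α₀ = 0.0202

α₀ = 1 / (1 + K1/[H⁺] + K1K2/[H⁺]²) = 1 / (1 + 10^+1.67 + 10^+0.26)
   = 1 / (1 + 46.774 + 1.8197) = 1/49.593 = 0.02016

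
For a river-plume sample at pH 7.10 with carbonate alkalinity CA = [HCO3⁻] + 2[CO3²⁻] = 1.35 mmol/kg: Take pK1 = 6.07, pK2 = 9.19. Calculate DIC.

DIC = 1.46 mmol/kg

CA = [HCO3⁻] + 2[CO3²⁻] = (α₁ + 2α₂)·DIC
At pH 7.10: [H⁺]/K1 = 10^-1.03 = 0.093325, K2/[H⁺] = 10^-2.09 = 0.0081283
α₁ = 1/(1 + 0.093325 + 0.0081283) = 1/1.1015 = 0.9079; α₂ = α₁·K2/[H⁺] = 0.007380
α₁ + 2α₂ = 0.9227
DIC = CA / (α₁ + 2α₂) = 1.35 / 0.9227 = 1.46 mmol/kg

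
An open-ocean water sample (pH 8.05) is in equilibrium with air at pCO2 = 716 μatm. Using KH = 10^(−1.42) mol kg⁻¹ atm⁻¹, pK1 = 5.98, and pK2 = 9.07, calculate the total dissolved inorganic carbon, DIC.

[CO2*] = KH · pCO2 = 10^(−1.42) × 716×10^-6 = 2.722×10^-5 mol/kg
α₀ = 1/(1 + K1/[H⁺] + K1K2/[H⁺]²) = 1/(1 + 10^+2.07 + 10^+1.05) = 0.007710
DIC = [CO2*]/α₀ = 2.722×10^-5 / 0.007710 = 3.53 mmol/kg

DIC = 3.53 mmol/kg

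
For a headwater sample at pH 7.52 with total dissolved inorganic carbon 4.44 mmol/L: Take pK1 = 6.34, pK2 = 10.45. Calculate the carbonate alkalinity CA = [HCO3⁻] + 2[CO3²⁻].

CA = 4.17 mmol/L

CA = [HCO3⁻] + 2[CO3²⁻] = (α₁ + 2α₂)·DIC
At pH 7.52: [H⁺]/K1 = 10^-1.18 = 0.066069, K2/[H⁺] = 10^-2.93 = 0.0011749
α₁ = 1/(1 + 0.066069 + 0.0011749) = 1/1.0672 = 0.9370; α₂ = α₁·K2/[H⁺] = 0.001101
α₁ + 2α₂ = 0.9392
CA = 0.9392 × 4.44 = 4.17 mmol/L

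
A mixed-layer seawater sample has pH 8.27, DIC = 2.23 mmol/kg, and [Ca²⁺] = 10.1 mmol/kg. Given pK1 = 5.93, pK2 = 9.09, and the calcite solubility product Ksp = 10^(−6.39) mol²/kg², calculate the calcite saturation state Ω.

α₂ = 1 / (1 + [H⁺]/K2 + [H⁺]²/(K1K2)) = 1 / (1 + 10^+0.82 + 10^-1.52)
   = 1 / (1 + 6.6069 + 0.030200) = 1/7.6371 = 0.1309
[CO3²⁻] = α₂ × DIC = 0.1309 × 2.23 = 0.2920 mmol/kg
Ksp = 10^(−6.39) = 4.074×10^-7
Ω = [Ca²⁺][CO3²⁻]/Ksp = (10.1×10^-3)(2.920×10^-4) / 4.074×10^-7 = 7.24

Ω = 7.24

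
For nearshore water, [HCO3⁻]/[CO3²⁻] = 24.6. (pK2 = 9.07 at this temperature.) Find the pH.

From K2 = [H⁺][CO3²⁻]/[HCO3⁻]:  pH = pK2 − log₁₀([HCO3⁻]/[CO3²⁻])
log₁₀(24.6) = +1.391
pH = 9.07 − (+1.391) = 7.68

pH = 7.68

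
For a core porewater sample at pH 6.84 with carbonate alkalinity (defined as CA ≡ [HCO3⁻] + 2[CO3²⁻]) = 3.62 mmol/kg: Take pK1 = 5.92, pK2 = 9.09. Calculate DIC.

DIC = 4.03 mmol/kg

CA = [HCO3⁻] + 2[CO3²⁻] = (α₁ + 2α₂)·DIC
At pH 6.84: [H⁺]/K1 = 10^-0.92 = 0.12023, K2/[H⁺] = 10^-2.25 = 0.0056234
α₁ = 1/(1 + 0.12023 + 0.0056234) = 1/1.1258 = 0.8882; α₂ = α₁·K2/[H⁺] = 0.004995
α₁ + 2α₂ = 0.8982
DIC = CA / (α₁ + 2α₂) = 3.62 / 0.8982 = 4.03 mmol/kg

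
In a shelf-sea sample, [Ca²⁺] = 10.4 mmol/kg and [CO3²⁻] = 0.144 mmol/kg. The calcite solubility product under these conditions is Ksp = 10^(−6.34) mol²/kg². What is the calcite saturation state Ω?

Ω = 3.28

Ksp = 10^(−6.34) = 4.571×10^-7
Ω = [Ca²⁺][CO3²⁻]/Ksp = (10.4×10^-3)(0.144×10^-3) / 4.571×10^-7 = 3.28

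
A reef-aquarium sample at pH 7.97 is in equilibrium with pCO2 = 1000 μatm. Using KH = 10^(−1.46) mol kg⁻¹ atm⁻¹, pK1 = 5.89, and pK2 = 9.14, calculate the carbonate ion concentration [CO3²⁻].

[CO3²⁻] = 0.282 mmol/kg

[CO2*] = KH · pCO2 = 10^(−1.46) × 1000×10^-6 = 3.467×10^-5 mol/kg
α₀ = 1/(1 + K1/[H⁺] + K1K2/[H⁺]²) = 1/(1 + 10^+2.08 + 10^+0.91) = 0.007731
DIC = [CO2*]/α₀ = 3.467×10^-5 / 0.007731 = 4.485 mmol/kg
[CO3²⁻] = α₂·DIC; α₂ = 0.06284, so [CO3²⁻] = 0.06284 × 4.485 = 0.282 mmol/kg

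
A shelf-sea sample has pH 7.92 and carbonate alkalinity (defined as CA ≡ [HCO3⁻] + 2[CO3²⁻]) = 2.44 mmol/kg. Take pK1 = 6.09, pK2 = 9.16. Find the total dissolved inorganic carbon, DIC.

DIC = 2.35 mmol/kg

CA = [HCO3⁻] + 2[CO3²⁻] = (α₁ + 2α₂)·DIC
At pH 7.92: [H⁺]/K1 = 10^-1.83 = 0.014791, K2/[H⁺] = 10^-1.24 = 0.057544
α₁ = 1/(1 + 0.014791 + 0.057544) = 1/1.0723 = 0.9325; α₂ = α₁·K2/[H⁺] = 0.05366
α₁ + 2α₂ = 1.0399
DIC = CA / (α₁ + 2α₂) = 2.44 / 1.0399 = 2.35 mmol/kg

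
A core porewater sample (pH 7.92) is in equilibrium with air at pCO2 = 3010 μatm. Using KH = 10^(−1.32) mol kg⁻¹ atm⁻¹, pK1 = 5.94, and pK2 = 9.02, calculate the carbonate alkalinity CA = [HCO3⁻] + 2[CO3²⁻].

CA = 15.9 mmol/kg

[CO2*] = KH · pCO2 = 10^(−1.32) × 3010×10^-6 = 1.441×10^-4 mol/kg
α₀ = 1/(1 + K1/[H⁺] + K1K2/[H⁺]²) = 1/(1 + 10^+1.98 + 10^+0.88) = 0.009608
DIC = [CO2*]/α₀ = 1.441×10^-4 / 0.009608 = 15.00 mmol/kg
CA = (α₁ + 2α₂)·DIC = (0.9175 + 2×0.07288) × 15.00 = 15.9 mmol/kg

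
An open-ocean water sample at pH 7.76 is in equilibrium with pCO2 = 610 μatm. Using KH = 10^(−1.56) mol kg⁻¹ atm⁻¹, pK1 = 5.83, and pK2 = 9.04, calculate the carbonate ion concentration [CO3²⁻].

[CO3²⁻] = 0.0750 mmol/kg

[CO2*] = KH · pCO2 = 10^(−1.56) × 610×10^-6 = 1.680×10^-5 mol/kg
α₀ = 1/(1 + K1/[H⁺] + K1K2/[H⁺]²) = 1/(1 + 10^+1.93 + 10^+0.65) = 0.01104
DIC = [CO2*]/α₀ = 1.680×10^-5 / 0.01104 = 1.522 mmol/kg
[CO3²⁻] = α₂·DIC; α₂ = 0.04931, so [CO3²⁻] = 0.04931 × 1.522 = 0.0750 mmol/kg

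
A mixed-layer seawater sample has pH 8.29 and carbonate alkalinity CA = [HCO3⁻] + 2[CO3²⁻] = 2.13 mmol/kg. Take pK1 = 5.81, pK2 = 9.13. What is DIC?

DIC = 1.90 mmol/kg

CA = [HCO3⁻] + 2[CO3²⁻] = (α₁ + 2α₂)·DIC
At pH 8.29: [H⁺]/K1 = 10^-2.48 = 0.0033113, K2/[H⁺] = 10^-0.84 = 0.14454
α₁ = 1/(1 + 0.0033113 + 0.14454) = 1/1.1479 = 0.8712; α₂ = α₁·K2/[H⁺] = 0.1259
α₁ + 2α₂ = 1.1230
DIC = CA / (α₁ + 2α₂) = 2.13 / 1.1230 = 1.90 mmol/kg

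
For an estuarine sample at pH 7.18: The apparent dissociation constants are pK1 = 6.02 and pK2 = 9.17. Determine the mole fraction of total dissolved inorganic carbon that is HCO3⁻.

α₁ = 0.926

α₁ = 1 / (1 + [H⁺]/K1 + K2/[H⁺]) = 1 / (1 + 10^-1.16 + 10^-1.99)
   = 1 / (1 + 0.069183 + 0.010233) = 1/1.0794 = 0.9264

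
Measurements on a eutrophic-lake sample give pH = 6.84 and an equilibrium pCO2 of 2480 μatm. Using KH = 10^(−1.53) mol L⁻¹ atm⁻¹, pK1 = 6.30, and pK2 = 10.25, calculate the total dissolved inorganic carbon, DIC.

DIC = 0.327 mmol/L

[CO2*] = KH · pCO2 = 10^(−1.53) × 2480×10^-6 = 7.319×10^-5 mol/L
α₀ = 1/(1 + K1/[H⁺] + K1K2/[H⁺]²) = 1/(1 + 10^+0.54 + 10^-2.87) = 0.2238
DIC = [CO2*]/α₀ = 7.319×10^-5 / 0.2238 = 0.327 mmol/L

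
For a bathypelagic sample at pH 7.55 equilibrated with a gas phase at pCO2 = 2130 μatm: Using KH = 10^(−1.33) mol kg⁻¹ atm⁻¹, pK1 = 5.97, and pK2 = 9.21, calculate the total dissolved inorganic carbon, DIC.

[CO2*] = KH · pCO2 = 10^(−1.33) × 2130×10^-6 = 9.963×10^-5 mol/kg
α₀ = 1/(1 + K1/[H⁺] + K1K2/[H⁺]²) = 1/(1 + 10^+1.58 + 10^-0.08) = 0.02509
DIC = [CO2*]/α₀ = 9.963×10^-5 / 0.02509 = 3.97 mmol/kg

DIC = 3.97 mmol/kg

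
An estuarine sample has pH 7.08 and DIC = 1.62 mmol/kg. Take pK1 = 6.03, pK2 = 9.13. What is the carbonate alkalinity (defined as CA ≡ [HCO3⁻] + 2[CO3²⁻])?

CA = 1.50 mmol/kg

CA = [HCO3⁻] + 2[CO3²⁻] = (α₁ + 2α₂)·DIC
At pH 7.08: [H⁺]/K1 = 10^-1.05 = 0.089125, K2/[H⁺] = 10^-2.05 = 0.0089125
α₁ = 1/(1 + 0.089125 + 0.0089125) = 1/1.0980 = 0.9107; α₂ = α₁·K2/[H⁺] = 0.008117
α₁ + 2α₂ = 0.9269
CA = 0.9269 × 1.62 = 1.50 mmol/kg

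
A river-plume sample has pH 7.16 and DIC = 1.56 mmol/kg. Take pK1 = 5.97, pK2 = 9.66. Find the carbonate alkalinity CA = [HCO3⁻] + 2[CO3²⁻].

CA = [HCO3⁻] + 2[CO3²⁻] = (α₁ + 2α₂)·DIC
At pH 7.16: [H⁺]/K1 = 10^-1.19 = 0.064565, K2/[H⁺] = 10^-2.50 = 0.0031623
α₁ = 1/(1 + 0.064565 + 0.0031623) = 1/1.0677 = 0.9366; α₂ = α₁·K2/[H⁺] = 0.002962
α₁ + 2α₂ = 0.9425
CA = 0.9425 × 1.56 = 1.47 mmol/kg

CA = 1.47 mmol/kg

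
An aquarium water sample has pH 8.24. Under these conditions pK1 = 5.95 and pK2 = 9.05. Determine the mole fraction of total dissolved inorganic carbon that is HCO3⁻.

α₁ = 1 / (1 + [H⁺]/K1 + K2/[H⁺]) = 1 / (1 + 10^-2.29 + 10^-0.81)
   = 1 / (1 + 0.0051286 + 0.15488) = 1/1.1600 = 0.8621

α₁ = 0.862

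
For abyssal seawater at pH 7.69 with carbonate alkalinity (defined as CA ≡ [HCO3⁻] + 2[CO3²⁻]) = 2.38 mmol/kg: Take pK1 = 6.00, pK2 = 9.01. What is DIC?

DIC = 2.32 mmol/kg

CA = [HCO3⁻] + 2[CO3²⁻] = (α₁ + 2α₂)·DIC
At pH 7.69: [H⁺]/K1 = 10^-1.69 = 0.020417, K2/[H⁺] = 10^-1.32 = 0.047863
α₁ = 1/(1 + 0.020417 + 0.047863) = 1/1.0683 = 0.9361; α₂ = α₁·K2/[H⁺] = 0.04480
α₁ + 2α₂ = 1.0257
DIC = CA / (α₁ + 2α₂) = 2.38 / 1.0257 = 2.32 mmol/kg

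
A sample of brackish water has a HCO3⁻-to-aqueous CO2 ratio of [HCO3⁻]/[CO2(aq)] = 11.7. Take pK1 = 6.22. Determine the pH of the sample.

pH = 7.29

From K1 = [H⁺][HCO3⁻]/[CO2(aq)]:  pH = pK1 + log₁₀([HCO3⁻]/[CO2(aq)])
log₁₀(11.7) = +1.068
pH = 6.22 + (+1.068) = 7.29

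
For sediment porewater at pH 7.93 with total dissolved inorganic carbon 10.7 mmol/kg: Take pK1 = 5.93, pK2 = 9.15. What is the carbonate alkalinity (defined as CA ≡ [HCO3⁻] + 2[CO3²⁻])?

CA = 11.2 mmol/kg

CA = [HCO3⁻] + 2[CO3²⁻] = (α₁ + 2α₂)·DIC
At pH 7.93: [H⁺]/K1 = 10^-2.00 = 0.010000, K2/[H⁺] = 10^-1.22 = 0.060256
α₁ = 1/(1 + 0.010000 + 0.060256) = 1/1.0703 = 0.9344; α₂ = α₁·K2/[H⁺] = 0.05630
α₁ + 2α₂ = 1.0470
CA = 1.0470 × 10.7 = 11.2 mmol/kg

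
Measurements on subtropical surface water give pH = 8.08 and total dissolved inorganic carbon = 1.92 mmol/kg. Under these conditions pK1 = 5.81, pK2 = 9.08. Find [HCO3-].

α₁ = 1 / (1 + [H⁺]/K1 + K2/[H⁺]) = 1 / (1 + 10^-2.27 + 10^-1.00)
   = 1 / (1 + 0.0053703 + 0.10000) = 1/1.1054 = 0.9047
[HCO3⁻] = α₁ × DIC = 0.9047 × 1.92 = 1.74 mmol/kg

[HCO3⁻] = 1.74 mmol/kg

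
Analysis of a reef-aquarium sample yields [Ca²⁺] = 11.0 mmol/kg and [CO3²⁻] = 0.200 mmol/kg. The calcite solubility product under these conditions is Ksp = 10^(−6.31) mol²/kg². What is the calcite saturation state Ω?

Ksp = 10^(−6.31) = 4.898×10^-7
Ω = [Ca²⁺][CO3²⁻]/Ksp = (11.0×10^-3)(0.200×10^-3) / 4.898×10^-7 = 4.49

Ω = 4.49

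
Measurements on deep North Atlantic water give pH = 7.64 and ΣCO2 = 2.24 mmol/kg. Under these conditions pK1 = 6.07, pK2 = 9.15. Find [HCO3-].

[HCO3⁻] = 2.12 mmol/kg

α₁ = 1 / (1 + [H⁺]/K1 + K2/[H⁺]) = 1 / (1 + 10^-1.57 + 10^-1.51)
   = 1 / (1 + 0.026915 + 0.030903) = 1/1.0578 = 0.9453
[HCO3⁻] = α₁ × DIC = 0.9453 × 2.24 = 2.12 mmol/kg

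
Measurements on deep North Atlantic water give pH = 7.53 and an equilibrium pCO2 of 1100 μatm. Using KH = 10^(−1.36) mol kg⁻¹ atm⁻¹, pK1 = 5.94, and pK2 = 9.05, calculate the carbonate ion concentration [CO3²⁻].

[CO2*] = KH · pCO2 = 10^(−1.36) × 1100×10^-6 = 4.802×10^-5 mol/kg
α₀ = 1/(1 + K1/[H⁺] + K1K2/[H⁺]²) = 1/(1 + 10^+1.59 + 10^+0.07) = 0.02434
DIC = [CO2*]/α₀ = 4.802×10^-5 / 0.02434 = 1.972 mmol/kg
[CO3²⁻] = α₂·DIC; α₂ = 0.02860, so [CO3²⁻] = 0.02860 × 1.972 = 0.0564 mmol/kg

[CO3²⁻] = 0.0564 mmol/kg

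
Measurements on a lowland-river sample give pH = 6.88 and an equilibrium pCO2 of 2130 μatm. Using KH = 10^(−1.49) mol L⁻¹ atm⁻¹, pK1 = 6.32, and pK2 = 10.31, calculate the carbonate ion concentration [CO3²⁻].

[CO3²⁻] = 0.0930 μmol/L

[CO2*] = KH · pCO2 = 10^(−1.49) × 2130×10^-6 = 6.893×10^-5 mol/L
α₀ = 1/(1 + K1/[H⁺] + K1K2/[H⁺]²) = 1/(1 + 10^+0.56 + 10^-2.87) = 0.2159
DIC = [CO2*]/α₀ = 6.893×10^-5 / 0.2159 = 0.3193 mmol/L
[CO3²⁻] = α₂·DIC; α₂ = 0.0002912, so [CO3²⁻] = 0.0002912 × 0.3193 = 9.30×10^-5 mmol/L = 0.0930 μmol/L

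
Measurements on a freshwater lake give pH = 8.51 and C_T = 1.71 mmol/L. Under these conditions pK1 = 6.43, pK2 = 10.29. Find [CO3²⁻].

α₂ = 1 / (1 + [H⁺]/K2 + [H⁺]²/(K1K2)) = 1 / (1 + 10^+1.78 + 10^-0.30)
   = 1 / (1 + 60.256 + 0.50119) = 1/61.757 = 0.01619
[CO3²⁻] = α₂ × DIC = 0.01619 × 1.71 = 0.0277 mmol/L

[CO3²⁻] = 0.0277 mmol/L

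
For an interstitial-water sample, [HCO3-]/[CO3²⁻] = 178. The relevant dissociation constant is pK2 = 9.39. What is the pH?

pH = 7.14

From K2 = [H⁺][CO3²⁻]/[HCO3-]:  pH = pK2 − log₁₀([HCO3-]/[CO3²⁻])
log₁₀(178) = +2.250
pH = 9.39 − (+2.250) = 7.14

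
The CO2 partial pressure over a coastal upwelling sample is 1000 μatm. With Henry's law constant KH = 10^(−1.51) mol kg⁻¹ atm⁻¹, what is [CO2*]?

KH = 10^(−1.51) = 3.090×10^-2 mol kg⁻¹ atm⁻¹
[CO2*] = KH · pCO2 = 3.090×10^-2 × 1000×10^-6 atm = 3.09×10^-5 mol/kg

[CO2*] = 30.9 μmol/kg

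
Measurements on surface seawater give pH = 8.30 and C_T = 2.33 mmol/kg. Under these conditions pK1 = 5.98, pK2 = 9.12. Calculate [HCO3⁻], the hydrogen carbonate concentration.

α₁ = 1 / (1 + [H⁺]/K1 + K2/[H⁺]) = 1 / (1 + 10^-2.32 + 10^-0.82)
   = 1 / (1 + 0.0047863 + 0.15136) = 1/1.1561 = 0.8649
[HCO3⁻] = α₁ × DIC = 0.8649 × 2.33 = 2.02 mmol/kg

[HCO3⁻] = 2.02 mmol/kg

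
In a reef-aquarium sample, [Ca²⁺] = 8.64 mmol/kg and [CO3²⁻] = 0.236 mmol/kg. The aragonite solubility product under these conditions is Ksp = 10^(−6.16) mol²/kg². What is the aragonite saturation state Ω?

Ksp = 10^(−6.16) = 6.918×10^-7
Ω = [Ca²⁺][CO3²⁻]/Ksp = (8.64×10^-3)(0.236×10^-3) / 6.918×10^-7 = 2.95

Ω = 2.95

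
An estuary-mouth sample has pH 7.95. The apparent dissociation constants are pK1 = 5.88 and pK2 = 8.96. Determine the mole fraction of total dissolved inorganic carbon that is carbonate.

α₂ = 1 / (1 + [H⁺]/K2 + [H⁺]²/(K1K2)) = 1 / (1 + 10^+1.01 + 10^-1.06)
   = 1 / (1 + 10.233 + 0.087096) = 1/11.320 = 0.08834

α₂ = 0.0883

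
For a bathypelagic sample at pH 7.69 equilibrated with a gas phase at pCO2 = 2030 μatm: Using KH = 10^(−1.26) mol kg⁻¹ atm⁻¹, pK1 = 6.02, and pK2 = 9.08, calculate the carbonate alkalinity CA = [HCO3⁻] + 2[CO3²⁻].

CA = 5.64 mmol/kg

[CO2*] = KH · pCO2 = 10^(−1.26) × 2030×10^-6 = 1.116×10^-4 mol/kg
α₀ = 1/(1 + K1/[H⁺] + K1K2/[H⁺]²) = 1/(1 + 10^+1.67 + 10^+0.28) = 0.02013
DIC = [CO2*]/α₀ = 1.116×10^-4 / 0.02013 = 5.542 mmol/kg
CA = (α₁ + 2α₂)·DIC = (0.9415 + 2×0.03836) × 5.542 = 5.64 mmol/kg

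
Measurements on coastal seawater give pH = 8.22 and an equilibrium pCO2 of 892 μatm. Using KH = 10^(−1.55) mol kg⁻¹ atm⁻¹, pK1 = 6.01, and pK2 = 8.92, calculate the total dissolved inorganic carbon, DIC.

[CO2*] = KH · pCO2 = 10^(−1.55) × 892×10^-6 = 2.514×10^-5 mol/kg
α₀ = 1/(1 + K1/[H⁺] + K1K2/[H⁺]²) = 1/(1 + 10^+2.21 + 10^+1.51) = 0.005114
DIC = [CO2*]/α₀ = 2.514×10^-5 / 0.005114 = 4.92 mmol/kg

DIC = 4.92 mmol/kg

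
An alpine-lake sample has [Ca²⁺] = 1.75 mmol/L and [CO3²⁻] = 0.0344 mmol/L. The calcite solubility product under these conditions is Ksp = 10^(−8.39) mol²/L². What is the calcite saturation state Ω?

Ksp = 10^(−8.39) = 4.074×10^-9
Ω = [Ca²⁺][CO3²⁻]/Ksp = (1.75×10^-3)(0.0344×10^-3) / 4.074×10^-9 = 14.8

Ω = 14.8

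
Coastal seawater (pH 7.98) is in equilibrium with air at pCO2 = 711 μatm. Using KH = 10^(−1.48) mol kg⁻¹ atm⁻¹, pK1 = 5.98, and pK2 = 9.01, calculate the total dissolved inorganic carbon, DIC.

DIC = 2.60 mmol/kg

[CO2*] = KH · pCO2 = 10^(−1.48) × 711×10^-6 = 2.354×10^-5 mol/kg
α₀ = 1/(1 + K1/[H⁺] + K1K2/[H⁺]²) = 1/(1 + 10^+2.00 + 10^+0.97) = 0.009064
DIC = [CO2*]/α₀ = 2.354×10^-5 / 0.009064 = 2.60 mmol/kg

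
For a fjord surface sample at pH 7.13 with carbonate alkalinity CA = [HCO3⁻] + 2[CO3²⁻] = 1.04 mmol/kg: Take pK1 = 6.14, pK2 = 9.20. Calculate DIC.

CA = [HCO3⁻] + 2[CO3²⁻] = (α₁ + 2α₂)·DIC
At pH 7.13: [H⁺]/K1 = 10^-0.99 = 0.10233, K2/[H⁺] = 10^-2.07 = 0.0085114
α₁ = 1/(1 + 0.10233 + 0.0085114) = 1/1.1108 = 0.9002; α₂ = α₁·K2/[H⁺] = 0.007662
α₁ + 2α₂ = 0.9155
DIC = CA / (α₁ + 2α₂) = 1.04 / 0.9155 = 1.14 mmol/kg

DIC = 1.14 mmol/kg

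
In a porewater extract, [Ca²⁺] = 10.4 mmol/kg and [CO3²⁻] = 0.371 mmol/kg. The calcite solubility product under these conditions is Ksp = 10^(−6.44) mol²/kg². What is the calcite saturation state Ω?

Ω = 10.6

Ksp = 10^(−6.44) = 3.631×10^-7
Ω = [Ca²⁺][CO3²⁻]/Ksp = (10.4×10^-3)(0.371×10^-3) / 3.631×10^-7 = 10.6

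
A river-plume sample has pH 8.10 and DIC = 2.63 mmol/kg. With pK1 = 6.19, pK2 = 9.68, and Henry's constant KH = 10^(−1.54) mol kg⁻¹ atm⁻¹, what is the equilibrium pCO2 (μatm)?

α₀ = 1 / (1 + K1/[H⁺] + K1K2/[H⁺]²) = 1 / (1 + 10^+1.91 + 10^+0.33)
   = 1 / (1 + 81.283 + 2.1380) = 1/84.421 = 0.01185
[CO2*] = α₀ × DIC = 0.01185 × 2.63 = 0.03115 mmol/kg
pCO2 = [CO2*]/KH = 3.115×10^-5 / 2.884×10^-2 = 1080 μatm

pCO2 = 1080 μatm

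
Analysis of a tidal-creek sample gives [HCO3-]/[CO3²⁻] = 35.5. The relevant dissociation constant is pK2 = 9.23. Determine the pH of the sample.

pH = 7.68

From K2 = [H⁺][CO3²⁻]/[HCO3-]:  pH = pK2 − log₁₀([HCO3-]/[CO3²⁻])
log₁₀(35.5) = +1.550
pH = 9.23 − (+1.550) = 7.68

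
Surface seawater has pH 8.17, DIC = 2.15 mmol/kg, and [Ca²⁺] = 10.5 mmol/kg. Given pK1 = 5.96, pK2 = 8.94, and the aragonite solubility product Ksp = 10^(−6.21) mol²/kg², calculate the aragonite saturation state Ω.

α₂ = 1 / (1 + [H⁺]/K2 + [H⁺]²/(K1K2)) = 1 / (1 + 10^+0.77 + 10^-1.44)
   = 1 / (1 + 5.8884 + 0.036308) = 1/6.9247 = 0.1444
[CO3²⁻] = α₂ × DIC = 0.1444 × 2.15 = 0.3105 mmol/kg
Ksp = 10^(−6.21) = 6.166×10^-7
Ω = [Ca²⁺][CO3²⁻]/Ksp = (10.5×10^-3)(3.105×10^-4) / 6.166×10^-7 = 5.29

Ω = 5.29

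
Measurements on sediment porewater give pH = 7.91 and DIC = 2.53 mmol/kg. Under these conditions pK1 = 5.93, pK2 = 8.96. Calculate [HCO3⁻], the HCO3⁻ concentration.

α₁ = 1 / (1 + [H⁺]/K1 + K2/[H⁺]) = 1 / (1 + 10^-1.98 + 10^-1.05)
   = 1 / (1 + 0.010471 + 0.089125) = 1/1.0996 = 0.9094
[HCO3⁻] = α₁ × DIC = 0.9094 × 2.53 = 2.30 mmol/kg

[HCO3⁻] = 2.30 mmol/kg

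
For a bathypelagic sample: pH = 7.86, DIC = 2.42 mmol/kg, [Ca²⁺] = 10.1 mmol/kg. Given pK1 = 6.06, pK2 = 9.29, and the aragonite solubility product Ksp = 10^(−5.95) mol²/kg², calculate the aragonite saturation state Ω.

Ω = 0.769

α₂ = 1 / (1 + [H⁺]/K2 + [H⁺]²/(K1K2)) = 1 / (1 + 10^+1.43 + 10^-0.37)
   = 1 / (1 + 26.915 + 0.42658) = 1/28.342 = 0.03528
[CO3²⁻] = α₂ × DIC = 0.03528 × 2.42 = 0.08539 mmol/kg
Ksp = 10^(−5.95) = 1.122×10^-6
Ω = [Ca²⁺][CO3²⁻]/Ksp = (10.1×10^-3)(8.539×10^-5) / 1.122×10^-6 = 0.769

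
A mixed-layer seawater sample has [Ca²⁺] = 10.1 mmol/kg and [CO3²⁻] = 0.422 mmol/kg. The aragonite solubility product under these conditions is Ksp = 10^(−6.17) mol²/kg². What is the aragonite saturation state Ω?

Ω = 6.30

Ksp = 10^(−6.17) = 6.761×10^-7
Ω = [Ca²⁺][CO3²⁻]/Ksp = (10.1×10^-3)(0.422×10^-3) / 6.761×10^-7 = 6.30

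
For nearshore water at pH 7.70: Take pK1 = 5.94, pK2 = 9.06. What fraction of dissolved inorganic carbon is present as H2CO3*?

α₀ = 0.0164

α₀ = 1 / (1 + K1/[H⁺] + K1K2/[H⁺]²) = 1 / (1 + 10^+1.76 + 10^+0.40)
   = 1 / (1 + 57.544 + 2.5119) = 1/61.056 = 0.01638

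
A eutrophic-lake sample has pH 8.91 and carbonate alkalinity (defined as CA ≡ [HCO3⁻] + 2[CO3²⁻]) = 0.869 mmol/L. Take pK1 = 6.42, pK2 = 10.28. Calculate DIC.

CA = [HCO3⁻] + 2[CO3²⁻] = (α₁ + 2α₂)·DIC
At pH 8.91: [H⁺]/K1 = 10^-2.49 = 0.0032359, K2/[H⁺] = 10^-1.37 = 0.042658
α₁ = 1/(1 + 0.0032359 + 0.042658) = 1/1.0459 = 0.9561; α₂ = α₁·K2/[H⁺] = 0.04079
α₁ + 2α₂ = 1.0377
DIC = CA / (α₁ + 2α₂) = 0.869 / 1.0377 = 0.837 mmol/L

DIC = 0.837 mmol/L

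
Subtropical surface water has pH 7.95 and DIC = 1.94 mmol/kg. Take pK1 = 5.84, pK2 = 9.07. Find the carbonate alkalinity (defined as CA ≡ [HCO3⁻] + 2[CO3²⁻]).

CA = [HCO3⁻] + 2[CO3²⁻] = (α₁ + 2α₂)·DIC
At pH 7.95: [H⁺]/K1 = 10^-2.11 = 0.0077625, K2/[H⁺] = 10^-1.12 = 0.075858
α₁ = 1/(1 + 0.0077625 + 0.075858) = 1/1.0836 = 0.9228; α₂ = α₁·K2/[H⁺] = 0.07000
α₁ + 2α₂ = 1.0628
CA = 1.0628 × 1.94 = 2.06 mmol/kg

CA = 2.06 mmol/kg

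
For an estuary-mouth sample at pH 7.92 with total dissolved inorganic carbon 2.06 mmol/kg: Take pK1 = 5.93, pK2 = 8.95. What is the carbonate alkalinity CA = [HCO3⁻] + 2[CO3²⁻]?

CA = 2.22 mmol/kg

CA = [HCO3⁻] + 2[CO3²⁻] = (α₁ + 2α₂)·DIC
At pH 7.92: [H⁺]/K1 = 10^-1.99 = 0.010233, K2/[H⁺] = 10^-1.03 = 0.093325
α₁ = 1/(1 + 0.010233 + 0.093325) = 1/1.1036 = 0.9062; α₂ = α₁·K2/[H⁺] = 0.08457
α₁ + 2α₂ = 1.0753
CA = 1.0753 × 2.06 = 2.22 mmol/kg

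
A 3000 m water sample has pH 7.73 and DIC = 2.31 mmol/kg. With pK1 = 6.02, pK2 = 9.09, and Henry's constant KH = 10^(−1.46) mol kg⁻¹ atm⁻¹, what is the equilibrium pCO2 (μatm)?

α₀ = 1 / (1 + K1/[H⁺] + K1K2/[H⁺]²) = 1 / (1 + 10^+1.71 + 10^+0.35)
   = 1 / (1 + 51.286 + 2.2387) = 1/54.525 = 0.01834
[CO2*] = α₀ × DIC = 0.01834 × 2.31 = 0.04237 mmol/kg
pCO2 = [CO2*]/KH = 4.237×10^-5 / 3.467×10^-2 = 1220 μatm

pCO2 = 1220 μatm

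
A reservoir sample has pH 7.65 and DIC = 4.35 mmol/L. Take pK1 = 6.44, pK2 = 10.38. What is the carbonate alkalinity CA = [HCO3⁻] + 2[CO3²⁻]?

CA = [HCO3⁻] + 2[CO3²⁻] = (α₁ + 2α₂)·DIC
At pH 7.65: [H⁺]/K1 = 10^-1.21 = 0.061660, K2/[H⁺] = 10^-2.73 = 0.0018621
α₁ = 1/(1 + 0.061660 + 0.0018621) = 1/1.0635 = 0.9403; α₂ = α₁·K2/[H⁺] = 0.001751
α₁ + 2α₂ = 0.9438
CA = 0.9438 × 4.35 = 4.11 mmol/L

CA = 4.11 mmol/L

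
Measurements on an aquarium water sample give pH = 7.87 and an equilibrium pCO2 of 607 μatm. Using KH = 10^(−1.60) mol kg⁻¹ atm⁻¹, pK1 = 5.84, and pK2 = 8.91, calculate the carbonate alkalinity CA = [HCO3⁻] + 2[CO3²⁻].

CA = 1.93 mmol/kg

[CO2*] = KH · pCO2 = 10^(−1.60) × 607×10^-6 = 1.525×10^-5 mol/kg
α₀ = 1/(1 + K1/[H⁺] + K1K2/[H⁺]²) = 1/(1 + 10^+2.03 + 10^+0.99) = 0.008480
DIC = [CO2*]/α₀ = 1.525×10^-5 / 0.008480 = 1.798 mmol/kg
CA = (α₁ + 2α₂)·DIC = (0.9087 + 2×0.08287) × 1.798 = 1.93 mmol/kg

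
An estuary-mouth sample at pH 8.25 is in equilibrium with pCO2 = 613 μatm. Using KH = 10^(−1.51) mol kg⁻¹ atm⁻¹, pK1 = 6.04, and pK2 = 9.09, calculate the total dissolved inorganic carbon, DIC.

[CO2*] = KH · pCO2 = 10^(−1.51) × 613×10^-6 = 1.894×10^-5 mol/kg
α₀ = 1/(1 + K1/[H⁺] + K1K2/[H⁺]²) = 1/(1 + 10^+2.21 + 10^+1.37) = 0.005358
DIC = [CO2*]/α₀ = 1.894×10^-5 / 0.005358 = 3.54 mmol/kg

DIC = 3.54 mmol/kg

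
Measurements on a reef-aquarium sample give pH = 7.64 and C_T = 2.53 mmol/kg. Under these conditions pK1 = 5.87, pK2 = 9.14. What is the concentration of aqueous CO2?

[CO2*] = 0.0410 mmol/kg

α₀ = 1 / (1 + K1/[H⁺] + K1K2/[H⁺]²) = 1 / (1 + 10^+1.77 + 10^+0.27)
   = 1 / (1 + 58.884 + 1.8621) = 1/61.746 = 0.01620
[CO2*] = α₀ × DIC = 0.01620 × 2.53 = 0.0410 mmol/kg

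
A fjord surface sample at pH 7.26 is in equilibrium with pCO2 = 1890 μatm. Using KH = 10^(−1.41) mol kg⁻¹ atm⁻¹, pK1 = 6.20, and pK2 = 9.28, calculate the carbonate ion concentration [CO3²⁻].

[CO2*] = KH · pCO2 = 10^(−1.41) × 1890×10^-6 = 7.353×10^-5 mol/kg
α₀ = 1/(1 + K1/[H⁺] + K1K2/[H⁺]²) = 1/(1 + 10^+1.06 + 10^-0.96) = 0.07942
DIC = [CO2*]/α₀ = 7.353×10^-5 / 0.07942 = 0.9258 mmol/kg
[CO3²⁻] = α₂·DIC; α₂ = 0.008708, so [CO3²⁻] = 0.008708 × 0.9258 = 0.00806 mmol/kg = 8.06 μmol/kg

[CO3²⁻] = 8.06 μmol/kg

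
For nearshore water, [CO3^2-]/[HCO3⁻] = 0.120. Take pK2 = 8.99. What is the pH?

From K2 = [H⁺][CO3^2-]/[HCO3⁻]:  pH = pK2 + log₁₀([CO3^2-]/[HCO3⁻])
log₁₀(0.120) = -0.921
pH = 8.99 + (-0.921) = 8.07

pH = 8.07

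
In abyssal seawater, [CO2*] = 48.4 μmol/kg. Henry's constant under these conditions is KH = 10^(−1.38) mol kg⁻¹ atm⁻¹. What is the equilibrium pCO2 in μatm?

pCO2 = 1160 μatm

KH = 10^(−1.38) = 4.169×10^-2 mol kg⁻¹ atm⁻¹
pCO2 = [CO2*]/KH = 48.4×10^-6 / 4.169×10^-2 = 1.16×10^-3 atm = 1160 μatm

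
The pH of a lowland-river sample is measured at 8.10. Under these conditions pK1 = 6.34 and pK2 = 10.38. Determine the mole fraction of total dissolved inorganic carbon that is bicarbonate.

α₁ = 1 / (1 + [H⁺]/K1 + K2/[H⁺]) = 1 / (1 + 10^-1.76 + 10^-2.28)
   = 1 / (1 + 0.017378 + 0.0052481) = 1/1.0226 = 0.9779

α₁ = 0.978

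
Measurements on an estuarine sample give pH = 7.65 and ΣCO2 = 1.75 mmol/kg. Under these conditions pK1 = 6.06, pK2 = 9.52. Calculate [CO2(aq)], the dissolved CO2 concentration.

α₀ = 1 / (1 + K1/[H⁺] + K1K2/[H⁺]²) = 1 / (1 + 10^+1.59 + 10^-0.28)
   = 1 / (1 + 38.905 + 0.52481) = 1/40.429 = 0.02473
[CO2*] = α₀ × DIC = 0.02473 × 1.75 = 0.0433 mmol/kg

[CO2*] = 0.0433 mmol/kg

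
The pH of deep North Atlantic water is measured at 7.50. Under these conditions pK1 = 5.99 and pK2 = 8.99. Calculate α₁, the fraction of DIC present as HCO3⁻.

α₁ = 0.941

α₁ = 1 / (1 + [H⁺]/K1 + K2/[H⁺]) = 1 / (1 + 10^-1.51 + 10^-1.49)
   = 1 / (1 + 0.030903 + 0.032359) = 1/1.0633 = 0.9405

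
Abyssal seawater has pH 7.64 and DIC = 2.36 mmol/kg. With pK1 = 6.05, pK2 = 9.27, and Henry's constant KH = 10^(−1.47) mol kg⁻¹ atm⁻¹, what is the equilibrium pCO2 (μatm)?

pCO2 = 1710 μatm

α₀ = 1 / (1 + K1/[H⁺] + K1K2/[H⁺]²) = 1 / (1 + 10^+1.59 + 10^-0.04)
   = 1 / (1 + 38.905 + 0.91201) = 1/40.817 = 0.02450
[CO2*] = α₀ × DIC = 0.02450 × 2.36 = 0.05782 mmol/kg
pCO2 = [CO2*]/KH = 5.782×10^-5 / 3.388×10^-2 = 1710 μatm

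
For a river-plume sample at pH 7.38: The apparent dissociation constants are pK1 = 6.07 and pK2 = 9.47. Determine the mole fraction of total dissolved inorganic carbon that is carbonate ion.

α₂ = 0.00769

α₂ = 1 / (1 + [H⁺]/K2 + [H⁺]²/(K1K2)) = 1 / (1 + 10^+2.09 + 10^+0.78)
   = 1 / (1 + 123.03 + 6.0256) = 1/130.05 = 0.007689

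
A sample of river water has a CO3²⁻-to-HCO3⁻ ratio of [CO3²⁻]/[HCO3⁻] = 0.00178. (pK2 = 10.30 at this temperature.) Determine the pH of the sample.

pH = 7.55

From K2 = [H⁺][CO3²⁻]/[HCO3⁻]:  pH = pK2 + log₁₀([CO3²⁻]/[HCO3⁻])
log₁₀(0.00178) = -2.750
pH = 10.30 + (-2.750) = 7.55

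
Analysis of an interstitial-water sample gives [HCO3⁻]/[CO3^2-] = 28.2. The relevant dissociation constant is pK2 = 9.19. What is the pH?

pH = 7.74

From K2 = [H⁺][CO3^2-]/[HCO3⁻]:  pH = pK2 − log₁₀([HCO3⁻]/[CO3^2-])
log₁₀(28.2) = +1.450
pH = 9.19 − (+1.450) = 7.74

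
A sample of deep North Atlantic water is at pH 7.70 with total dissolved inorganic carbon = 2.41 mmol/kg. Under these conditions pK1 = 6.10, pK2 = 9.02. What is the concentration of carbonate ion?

[CO3²⁻] = 0.108 mmol/kg

α₂ = 1 / (1 + [H⁺]/K2 + [H⁺]²/(K1K2)) = 1 / (1 + 10^+1.32 + 10^-0.28)
   = 1 / (1 + 20.893 + 0.52481) = 1/22.418 = 0.04461
[CO3²⁻] = α₂ × DIC = 0.04461 × 2.41 = 0.108 mmol/kg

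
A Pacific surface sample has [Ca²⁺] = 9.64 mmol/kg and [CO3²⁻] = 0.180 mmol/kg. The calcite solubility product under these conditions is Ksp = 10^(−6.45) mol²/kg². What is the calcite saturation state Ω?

Ω = 4.89

Ksp = 10^(−6.45) = 3.548×10^-7
Ω = [Ca²⁺][CO3²⁻]/Ksp = (9.64×10^-3)(0.180×10^-3) / 3.548×10^-7 = 4.89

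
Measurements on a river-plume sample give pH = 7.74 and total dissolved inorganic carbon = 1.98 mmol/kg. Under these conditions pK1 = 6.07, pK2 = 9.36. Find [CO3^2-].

α₂ = 1 / (1 + [H⁺]/K2 + [H⁺]²/(K1K2)) = 1 / (1 + 10^+1.62 + 10^-0.05)
   = 1 / (1 + 41.687 + 0.89125) = 1/43.578 = 0.02295
[CO3²⁻] = α₂ × DIC = 0.02295 × 1.98 = 0.0454 mmol/kg

[CO3²⁻] = 0.0454 mmol/kg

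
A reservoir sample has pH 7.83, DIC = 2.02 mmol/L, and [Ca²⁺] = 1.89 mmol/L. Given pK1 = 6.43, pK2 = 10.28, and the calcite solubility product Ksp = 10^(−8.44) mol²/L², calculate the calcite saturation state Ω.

α₂ = 1 / (1 + [H⁺]/K2 + [H⁺]²/(K1K2)) = 1 / (1 + 10^+2.45 + 10^+1.05)
   = 1 / (1 + 281.84 + 11.220) = 1/294.06 = 0.003401
[CO3²⁻] = α₂ × DIC = 0.003401 × 2.02 = 0.006869 mmol/L = 6.869 μmol/L
Ksp = 10^(−8.44) = 3.631×10^-9
Ω = [Ca²⁺][CO3²⁻]/Ksp = (1.89×10^-3)(6.869×10^-6) / 3.631×10^-9 = 3.58

Ω = 3.58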